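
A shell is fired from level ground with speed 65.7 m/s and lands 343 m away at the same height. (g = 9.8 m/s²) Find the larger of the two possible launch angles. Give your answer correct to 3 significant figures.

64.4°

Level-ground range: R = v₀² sin(2θ)/g ⇒ sin 2θ = R g / v₀² = 343×9.8/65.7² = 0.7787.
2θ = arcsin(0.7787) = 51.14° or 180° − 51.14° = 128.86°.
So θ = 25.6° or θ = 64.4°.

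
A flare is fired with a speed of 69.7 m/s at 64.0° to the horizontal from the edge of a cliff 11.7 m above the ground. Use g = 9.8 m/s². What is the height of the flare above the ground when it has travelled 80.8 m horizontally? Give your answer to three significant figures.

143 m

v_x = 69.7 cos 64.0° = 30.55 m/s, v_y0 = 69.7 sin 64.0° = 62.65 m/s.
Time to reach x = 80.8 m: t = x / v_x = 80.8 / 30.55 = 2.645 s.
y = 11.7 + v_y0 t − ½ g t² = 11.7 + 62.65×2.645 − 4.900×2.645² = 143 m.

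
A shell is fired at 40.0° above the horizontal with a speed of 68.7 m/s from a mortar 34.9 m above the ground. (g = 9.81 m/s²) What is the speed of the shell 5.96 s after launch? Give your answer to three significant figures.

54.5 m/s

v_x = 68.7 cos 40.0° = 52.63 m/s (constant).
v_y(t) = 68.7 sin 40.0° − g t = 44.16 − 9.81 × 5.96 = -14.31 m/s.
Speed = √(v_x² + v_y²) = √(2770 + 204.8) = 54.5 m/s.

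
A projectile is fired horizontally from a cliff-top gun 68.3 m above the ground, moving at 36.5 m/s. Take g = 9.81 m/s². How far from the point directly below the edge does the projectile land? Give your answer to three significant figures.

136 m

Initial vertical velocity is zero, so the fall time comes from h = ½ g t²: t = √(2 × 68.3 / 9.81) = 3.732 s.
Horizontal motion is uniform at 36.5 m/s, so x = 36.5 × 3.732 = 136 m.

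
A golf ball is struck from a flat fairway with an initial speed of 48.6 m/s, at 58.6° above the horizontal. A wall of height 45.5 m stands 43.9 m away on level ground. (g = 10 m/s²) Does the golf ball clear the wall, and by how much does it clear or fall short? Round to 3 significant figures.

Yes — it clears the wall by 11.4 m.

v_x = 48.6 cos 58.6° = 25.32 m/s; v_y0 = 48.6 sin 58.6° = 41.48 m/s.
Time to reach the wall: t = 43.9 / 25.32 = 1.734 s.
Height at that point: y = 41.48×1.734 − 5.000×1.734² = 56.89 m.
That is 56.89 − 45.5 = 11.4 m above the top of the wall, so the golf ball clears it.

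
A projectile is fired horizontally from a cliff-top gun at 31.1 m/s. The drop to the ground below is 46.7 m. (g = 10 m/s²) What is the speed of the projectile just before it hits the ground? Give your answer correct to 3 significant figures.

Fall time: t = √(2 × 46.7 / 10) = 3.056 s.
At impact: v_x = 31.1 m/s (unchanged), v_y = g t = 10 × 3.056 = 30.56 m/s.
Speed = √(v_x² + v_y²) = √(967.2 + 933.9) = 43.6 m/s.

43.6 m/s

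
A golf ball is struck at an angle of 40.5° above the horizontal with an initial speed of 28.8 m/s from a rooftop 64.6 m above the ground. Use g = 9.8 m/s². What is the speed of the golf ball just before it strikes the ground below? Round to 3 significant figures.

45.8 m/s

v_x = 28.8 cos 40.5° = 21.90 m/s is unchanged throughout.
For the vertical component, v_y² = v_y0² + 2 g h = (18.70)² + 2×9.8×64.6 = 1616, so |v_y| = 40.20 m/s.
Impact speed = √(v_x² + v_y²) = √(479.6 + 1616) = 45.8 m/s.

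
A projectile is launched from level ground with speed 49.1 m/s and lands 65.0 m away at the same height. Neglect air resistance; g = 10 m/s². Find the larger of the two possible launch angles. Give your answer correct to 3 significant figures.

Level-ground range: R = v₀² sin(2θ)/g ⇒ sin 2θ = R g / v₀² = 65.0×10/49.1² = 0.2696.
2θ = arcsin(0.2696) = 15.64° or 180° − 15.64° = 164.36°.
So θ = 7.82° or θ = 82.2°.

82.2°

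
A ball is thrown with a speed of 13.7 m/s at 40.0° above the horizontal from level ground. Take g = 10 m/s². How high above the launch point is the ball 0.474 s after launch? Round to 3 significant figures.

3.05 m

v_y0 = 13.7 sin 40.0° = 8.806 m/s.
y(t) = v_y0 t − ½ g t² = 8.806×0.474 − 5.000×0.474² = 3.05 m.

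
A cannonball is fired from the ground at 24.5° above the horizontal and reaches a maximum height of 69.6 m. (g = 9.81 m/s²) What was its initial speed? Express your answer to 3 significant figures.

At maximum height v_y = 0, so (v₀ sin θ)² = 2 g H.
v₀ sin 24.5° = √(2 × 9.81 × 69.6) = 36.95 m/s.
v₀ = 36.95 / sin 24.5° = 36.95 / 0.4147 = 89.1 m/s.

89.1 m/s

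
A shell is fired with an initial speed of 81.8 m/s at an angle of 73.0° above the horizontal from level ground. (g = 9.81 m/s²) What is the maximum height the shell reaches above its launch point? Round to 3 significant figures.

312 m

Vertical component of launch velocity: v_y = 81.8 sin 73.0° = 78.23 m/s.
At the highest point the vertical velocity is zero, so v_y² = 2 g h_max.
h_max = (78.23)² / (2 × 9.81) = 6120 / 19.62 = 312 m.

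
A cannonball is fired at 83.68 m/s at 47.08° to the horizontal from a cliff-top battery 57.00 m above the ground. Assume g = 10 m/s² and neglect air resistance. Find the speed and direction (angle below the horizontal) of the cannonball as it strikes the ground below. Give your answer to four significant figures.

90.23 m/s at 50.84° below the horizontal

v_x = 83.68 cos 47.08° = 56.984 m/s (constant).
|v_y| at impact = √((61.279)² + 2×10×57.00) = 69.965 m/s.
Speed = √(56.984² + 69.965²) = 90.23 m/s; angle = arctan(69.965/56.984) = 50.84° below horizontal.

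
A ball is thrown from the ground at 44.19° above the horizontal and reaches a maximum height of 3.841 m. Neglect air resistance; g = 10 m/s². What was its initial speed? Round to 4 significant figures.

12.57 m/s

At maximum height v_y = 0, so (v₀ sin θ)² = 2 g H.
v₀ sin 44.19° = √(2 × 10 × 3.841) = 8.7647 m/s.
v₀ = 8.7647 / sin 44.19° = 8.7647 / 0.6970 = 12.57 m/s.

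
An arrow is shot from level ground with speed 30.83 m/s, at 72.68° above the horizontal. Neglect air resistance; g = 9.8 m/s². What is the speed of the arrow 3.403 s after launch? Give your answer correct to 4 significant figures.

v_x = 30.83 cos 72.68° = 9.1783 m/s (constant).
v_y(t) = 30.83 sin 72.68° − g t = 29.432 − 9.8 × 3.403 = -3.9174 m/s.
Speed = √(v_x² + v_y²) = √(84.241 + 15.346) = 9.979 m/s.

9.979 m/s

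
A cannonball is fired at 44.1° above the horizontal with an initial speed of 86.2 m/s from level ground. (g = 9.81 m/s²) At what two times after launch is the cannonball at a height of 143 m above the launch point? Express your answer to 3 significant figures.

v_y0 = 86.2 sin 44.1° = 59.99 m/s.
Set y = v_y0 t − ½ g t² = 143: 4.905 t² − 59.99 t + 143 = 0.
t = [59.99 ± √(3599 − 2806)] / 9.81 = (59.99 ± 28.16) / 9.81, giving t = 3.24 s or t = 8.99 s.
So the cannonball is at 143 m at t = 3.24 s (rising) and t = 8.99 s (falling).

3.24 s and 8.99 s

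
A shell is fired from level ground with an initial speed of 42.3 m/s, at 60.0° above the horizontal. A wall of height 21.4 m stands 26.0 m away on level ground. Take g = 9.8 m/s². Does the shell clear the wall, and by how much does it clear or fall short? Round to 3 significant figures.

Yes — it clears the wall by 16.2 m.

v_x = 42.3 cos 60.0° = 21.15 m/s; v_y0 = 42.3 sin 60.0° = 36.63 m/s.
Time to reach the wall: t = 26.0 / 21.15 = 1.229 s.
Height at that point: y = 36.63×1.229 − 4.900×1.229² = 37.62 m.
That is 37.62 − 21.4 = 16.2 m above the top of the wall, so the shell clears it.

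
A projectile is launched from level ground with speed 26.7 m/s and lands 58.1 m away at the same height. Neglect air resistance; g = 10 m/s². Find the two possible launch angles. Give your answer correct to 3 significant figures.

Level-ground range: R = v₀² sin(2θ)/g ⇒ sin 2θ = R g / v₀² = 58.1×10/26.7² = 0.8150.
2θ = arcsin(0.8150) = 54.59° or 180° − 54.59° = 125.41°.
So θ = 27.3° or θ = 62.7°.

27.3° and 62.7°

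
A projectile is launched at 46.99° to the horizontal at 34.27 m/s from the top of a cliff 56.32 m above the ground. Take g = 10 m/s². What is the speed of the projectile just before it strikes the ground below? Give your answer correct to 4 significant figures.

v_x = 34.27 cos 46.99° = 23.376 m/s is unchanged throughout.
For the vertical component, v_y² = v_y0² + 2 g h = (25.059)² + 2×10×56.32 = 1754.4, so |v_y| = 41.886 m/s.
Impact speed = √(v_x² + v_y²) = √(546.44 + 1754.4) = 47.97 m/s.

47.97 m/s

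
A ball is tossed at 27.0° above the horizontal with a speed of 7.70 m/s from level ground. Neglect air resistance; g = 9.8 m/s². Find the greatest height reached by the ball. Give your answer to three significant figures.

Vertical component of launch velocity: v_y = 7.70 sin 27.0° = 3.496 m/s.
At the highest point the vertical velocity is zero, so v_y² = 2 g h_max.
h_max = (3.496)² / (2 × 9.8) = 12.22 / 19.60 = 0.623 m.

0.623 m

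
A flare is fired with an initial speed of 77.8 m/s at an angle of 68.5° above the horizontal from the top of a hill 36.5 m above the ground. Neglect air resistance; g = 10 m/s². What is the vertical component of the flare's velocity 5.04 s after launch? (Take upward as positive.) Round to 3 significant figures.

Initial vertical component: v_y0 = 77.8 sin 68.5° = 72.39 m/s.
v_y(t) = v_y0 − g t = 72.39 − 10 × 5.04 = 22.0 m/s.

22.0 m/s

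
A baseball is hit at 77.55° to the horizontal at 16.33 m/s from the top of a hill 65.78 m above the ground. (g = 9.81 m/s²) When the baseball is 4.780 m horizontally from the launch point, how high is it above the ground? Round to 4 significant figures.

v_x = 16.33 cos 77.55° = 3.5205 m/s, v_y0 = 16.33 sin 77.55° = 15.946 m/s.
Time to reach x = 4.780 m: t = x / v_x = 4.780 / 3.5205 = 1.3578 s.
y = 65.78 + v_y0 t − ½ g t² = 65.78 + 15.946×1.3578 − 4.905×1.3578² = 78.39 m.

78.39 m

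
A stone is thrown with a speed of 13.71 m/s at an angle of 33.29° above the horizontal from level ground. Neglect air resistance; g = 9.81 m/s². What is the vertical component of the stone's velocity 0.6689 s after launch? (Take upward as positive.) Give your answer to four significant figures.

Initial vertical component: v_y0 = 13.71 sin 33.29° = 7.5251 m/s.
v_y(t) = v_y0 − g t = 7.5251 − 9.81 × 0.6689 = 0.9632 m/s.

0.9632 m/s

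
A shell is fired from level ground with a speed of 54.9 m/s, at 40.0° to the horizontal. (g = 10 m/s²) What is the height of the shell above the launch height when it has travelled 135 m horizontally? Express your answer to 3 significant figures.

v_x = 54.9 cos 40.0° = 42.06 m/s, v_y0 = 54.9 sin 40.0° = 35.29 m/s.
Time to reach x = 135 m: t = x / v_x = 135 / 42.06 = 3.210 s.
y = v_y0 t − ½ g t² = 35.29×3.210 − 5.000×3.210² = 61.8 m.

61.8 m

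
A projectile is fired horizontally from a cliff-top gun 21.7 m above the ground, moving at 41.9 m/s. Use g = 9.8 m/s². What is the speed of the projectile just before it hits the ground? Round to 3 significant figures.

46.7 m/s

Fall time: t = √(2 × 21.7 / 9.8) = 2.104 s.
At impact: v_x = 41.9 m/s (unchanged), v_y = g t = 9.8 × 2.104 = 20.62 m/s.
Speed = √(v_x² + v_y²) = √(1756 + 425.2) = 46.7 m/s.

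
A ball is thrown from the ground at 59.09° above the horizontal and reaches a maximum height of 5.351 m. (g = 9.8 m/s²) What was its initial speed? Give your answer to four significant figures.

At maximum height v_y = 0, so (v₀ sin θ)² = 2 g H.
v₀ sin 59.09° = √(2 × 9.8 × 5.351) = 10.241 m/s.
v₀ = 10.241 / sin 59.09° = 10.241 / 0.8580 = 11.94 m/s.

11.94 m/s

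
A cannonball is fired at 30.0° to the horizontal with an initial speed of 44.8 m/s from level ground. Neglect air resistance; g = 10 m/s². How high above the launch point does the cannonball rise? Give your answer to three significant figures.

Vertical component of launch velocity: v_y = 44.8 sin 30.0° = 22.40 m/s.
At the highest point the vertical velocity is zero, so v_y² = 2 g h_max.
h_max = (22.40)² / (2 × 10) = 501.8 / 20.00 = 25.1 m.

25.1 m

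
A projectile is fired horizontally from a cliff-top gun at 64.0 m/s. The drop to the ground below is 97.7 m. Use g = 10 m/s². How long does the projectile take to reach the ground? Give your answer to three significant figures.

The horizontal speed doesn't affect the fall. With v_y0 = 0, h = ½ g t².
t = √(2 × 97.7 / 10) = √19.54 = 4.42 s.

4.42 s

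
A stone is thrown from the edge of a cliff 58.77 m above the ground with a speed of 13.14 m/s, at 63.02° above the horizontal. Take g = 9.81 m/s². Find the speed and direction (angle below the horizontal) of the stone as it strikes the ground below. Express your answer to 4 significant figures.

v_x = 13.14 cos 63.02° = 5.9613 m/s (constant).
|v_y| at impact = √((11.710)² + 2×9.81×58.77) = 35.919 m/s.
Speed = √(5.9613² + 35.919²) = 36.41 m/s; angle = arctan(35.919/5.9613) = 80.58° below horizontal.

36.41 m/s at 80.58° below the horizontal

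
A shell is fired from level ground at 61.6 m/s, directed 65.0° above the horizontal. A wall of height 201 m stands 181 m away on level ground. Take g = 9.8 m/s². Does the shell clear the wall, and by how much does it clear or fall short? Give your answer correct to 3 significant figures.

No — it falls 49.7 m short of clearing the wall.

v_x = 61.6 cos 65.0° = 26.03 m/s; v_y0 = 61.6 sin 65.0° = 55.83 m/s.
Time to reach the wall: t = 181 / 26.03 = 6.954 s.
Height at that point: y = 55.83×6.954 − 4.900×6.954² = 151.3 m.
That is 201 − 151.3 = 49.7 m below the top of the wall, so the shell does not clear it.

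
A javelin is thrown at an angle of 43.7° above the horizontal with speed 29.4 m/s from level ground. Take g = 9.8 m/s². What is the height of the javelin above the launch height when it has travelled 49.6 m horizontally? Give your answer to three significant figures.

20.7 m

v_x = 29.4 cos 43.7° = 21.26 m/s, v_y0 = 29.4 sin 43.7° = 20.31 m/s.
Time to reach x = 49.6 m: t = x / v_x = 49.6 / 21.26 = 2.333 s.
y = v_y0 t − ½ g t² = 20.31×2.333 − 4.900×2.333² = 20.7 m.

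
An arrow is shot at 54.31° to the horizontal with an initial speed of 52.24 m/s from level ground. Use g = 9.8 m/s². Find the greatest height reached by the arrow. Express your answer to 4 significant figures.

91.85 m

Vertical component of launch velocity: v_y = 52.24 sin 54.31° = 42.429 m/s.
At the highest point the vertical velocity is zero, so v_y² = 2 g h_max.
h_max = (42.429)² / (2 × 9.8) = 1800.2 / 19.60 = 91.85 m.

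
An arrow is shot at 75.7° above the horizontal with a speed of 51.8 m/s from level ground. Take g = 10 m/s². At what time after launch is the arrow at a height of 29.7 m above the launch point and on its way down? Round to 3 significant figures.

v_y0 = 51.8 sin 75.7° = 50.20 m/s.
Set y = v_y0 t − ½ g t² = 29.7: 5.000 t² − 50.20 t + 29.7 = 0.
t = [50.20 ± √(2520 − 594.0)] / 10 = (50.20 ± 43.89) / 10, giving t = 0.631 s or t = 9.41 s.
On the way down corresponds to the larger root: t = 9.41 s.

9.41 s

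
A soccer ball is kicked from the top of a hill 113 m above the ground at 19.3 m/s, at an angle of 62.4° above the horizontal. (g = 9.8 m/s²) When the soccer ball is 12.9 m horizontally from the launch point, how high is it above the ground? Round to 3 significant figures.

127 m

v_x = 19.3 cos 62.4° = 8.942 m/s, v_y0 = 19.3 sin 62.4° = 17.10 m/s.
Time to reach x = 12.9 m: t = x / v_x = 12.9 / 8.942 = 1.443 s.
y = 113 + v_y0 t − ½ g t² = 113 + 17.10×1.443 − 4.900×1.443² = 127 m.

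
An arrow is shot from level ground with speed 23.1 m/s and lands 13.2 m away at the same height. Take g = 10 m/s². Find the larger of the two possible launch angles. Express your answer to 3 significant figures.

82.8°

Level-ground range: R = v₀² sin(2θ)/g ⇒ sin 2θ = R g / v₀² = 13.2×10/23.1² = 0.2474.
2θ = arcsin(0.2474) = 14.32° or 180° − 14.32° = 165.68°.
So θ = 7.16° or θ = 82.8°.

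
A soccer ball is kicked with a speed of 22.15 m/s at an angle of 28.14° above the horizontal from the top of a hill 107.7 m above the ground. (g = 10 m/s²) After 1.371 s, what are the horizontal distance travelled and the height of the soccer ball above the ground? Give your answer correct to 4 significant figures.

v_x = 22.15 cos 28.14° = 19.532 m/s; v_y0 = 22.15 sin 28.14° = 10.447 m/s.
x = v_x t = 19.532 × 1.371 = 26.78 m.
y = 107.7 + v_y0 t − ½ g t² = 112.6 m.

x = 26.78 m, y = 112.6 m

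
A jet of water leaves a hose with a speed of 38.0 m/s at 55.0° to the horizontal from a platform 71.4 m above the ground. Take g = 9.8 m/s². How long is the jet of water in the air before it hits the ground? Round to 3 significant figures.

8.14 s

Vertical component: v_y = 38.0 sin 55.0° = 31.13 m/s.
Taking up as positive with launch at y = 71.4 m, landing at y = 0: 0 = 71.4 + 31.13 t − ½(9.8) t².
Solving 4.900 t² − 31.13 t − 71.4 = 0 gives t = [31.13 + √(31.13² + 4·4.900·71.4)] / 9.800 = 8.14 s.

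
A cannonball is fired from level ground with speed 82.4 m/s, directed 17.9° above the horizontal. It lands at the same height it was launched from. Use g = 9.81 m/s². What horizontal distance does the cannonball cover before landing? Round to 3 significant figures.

405 m

Components: v_x = 82.4 cos 17.9° = 78.41 m/s, v_y = 82.4 sin 17.9° = 25.33 m/s.
Time of flight (same landing height): t = 2 v_y / g = 2 × 25.33 / 9.81 = 5.164 s.
Range: R = v_x · t = 78.41 × 5.164 = 405 m.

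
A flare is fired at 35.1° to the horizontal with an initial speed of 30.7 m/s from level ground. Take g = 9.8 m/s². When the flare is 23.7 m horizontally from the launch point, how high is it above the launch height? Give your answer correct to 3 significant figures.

12.3 m

v_x = 30.7 cos 35.1° = 25.12 m/s, v_y0 = 30.7 sin 35.1° = 17.65 m/s.
Time to reach x = 23.7 m: t = x / v_x = 23.7 / 25.12 = 0.9435 s.
y = v_y0 t − ½ g t² = 17.65×0.9435 − 4.900×0.9435² = 12.3 m.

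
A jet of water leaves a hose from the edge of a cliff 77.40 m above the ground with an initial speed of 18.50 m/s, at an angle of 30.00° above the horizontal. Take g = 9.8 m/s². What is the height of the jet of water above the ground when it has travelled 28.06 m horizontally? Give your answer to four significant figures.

78.57 m

v_x = 18.50 cos 30.00° = 16.021 m/s, v_y0 = 18.50 sin 30.00° = 9.2500 m/s.
Time to reach x = 28.06 m: t = x / v_x = 28.06 / 16.021 = 1.7515 s.
y = 77.40 + v_y0 t − ½ g t² = 77.40 + 9.2500×1.7515 − 4.900×1.7515² = 78.57 m.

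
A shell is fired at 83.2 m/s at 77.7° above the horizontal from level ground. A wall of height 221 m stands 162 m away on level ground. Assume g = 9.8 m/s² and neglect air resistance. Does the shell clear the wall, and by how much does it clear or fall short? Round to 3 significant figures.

Yes — it clears the wall by 113 m.

v_x = 83.2 cos 77.7° = 17.72 m/s; v_y0 = 83.2 sin 77.7° = 81.29 m/s.
Time to reach the wall: t = 162 / 17.72 = 9.142 s.
Height at that point: y = 81.29×9.142 − 4.900×9.142² = 333.6 m.
That is 333.6 − 221 = 113 m above the top of the wall, so the shell clears it.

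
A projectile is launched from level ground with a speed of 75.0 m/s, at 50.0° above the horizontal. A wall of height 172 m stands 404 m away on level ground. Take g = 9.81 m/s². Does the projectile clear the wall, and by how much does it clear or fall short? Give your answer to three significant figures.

v_x = 75.0 cos 50.0° = 48.21 m/s; v_y0 = 75.0 sin 50.0° = 57.45 m/s.
Time to reach the wall: t = 404 / 48.21 = 8.380 s.
Height at that point: y = 57.45×8.380 − 4.905×8.380² = 137.0 m.
That is 172 − 137.0 = 35.0 m below the top of the wall, so the projectile does not clear it.

No — it falls 35.0 m short of clearing the wall.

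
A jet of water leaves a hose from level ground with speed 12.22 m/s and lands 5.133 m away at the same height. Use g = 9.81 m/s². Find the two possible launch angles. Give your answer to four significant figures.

9.853° and 80.15°

Level-ground range: R = v₀² sin(2θ)/g ⇒ sin 2θ = R g / v₀² = 5.133×9.81/12.22² = 0.3372.
2θ = arcsin(0.3372) = 19.706° or 180° − 19.706° = 160.294°.
So θ = 9.853° or θ = 80.15°.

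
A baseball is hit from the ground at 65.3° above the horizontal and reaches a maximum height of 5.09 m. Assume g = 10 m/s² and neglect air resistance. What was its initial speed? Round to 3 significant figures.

At maximum height v_y = 0, so (v₀ sin θ)² = 2 g H.
v₀ sin 65.3° = √(2 × 10 × 5.09) = 10.09 m/s.
v₀ = 10.09 / sin 65.3° = 10.09 / 0.9085 = 11.1 m/s.

11.1 m/s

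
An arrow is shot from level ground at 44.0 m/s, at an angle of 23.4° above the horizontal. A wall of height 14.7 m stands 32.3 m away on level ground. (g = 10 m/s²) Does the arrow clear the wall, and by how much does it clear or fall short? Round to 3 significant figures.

v_x = 44.0 cos 23.4° = 40.38 m/s; v_y0 = 44.0 sin 23.4° = 17.47 m/s.
Time to reach the wall: t = 32.3 / 40.38 = 0.7999 s.
Height at that point: y = 17.47×0.7999 − 5.000×0.7999² = 10.78 m.
That is 14.7 − 10.78 = 3.92 m below the top of the wall, so the arrow does not clear it.

No — it falls 3.92 m short of clearing the wall.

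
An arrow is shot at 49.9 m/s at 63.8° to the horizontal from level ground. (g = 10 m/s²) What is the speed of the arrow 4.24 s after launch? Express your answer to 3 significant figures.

22.2 m/s

v_x = 49.9 cos 63.8° = 22.03 m/s (constant).
v_y(t) = 49.9 sin 63.8° − g t = 44.77 − 10 × 4.24 = 2.370 m/s.
Speed = √(v_x² + v_y²) = √(485.3 + 5.617) = 22.2 m/s.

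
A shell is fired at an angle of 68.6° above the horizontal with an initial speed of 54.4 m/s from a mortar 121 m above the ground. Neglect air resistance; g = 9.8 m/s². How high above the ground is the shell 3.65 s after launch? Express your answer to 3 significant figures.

v_y0 = 54.4 sin 68.6° = 50.65 m/s.
y(t) = 121 + v_y0 t − ½ g t² = 121 + 50.65×3.65 − ½×9.8×3.65² = 241 m.

241 m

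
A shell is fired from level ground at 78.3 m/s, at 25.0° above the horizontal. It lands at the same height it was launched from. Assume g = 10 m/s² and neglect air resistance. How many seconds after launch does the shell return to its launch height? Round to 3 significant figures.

6.62 s

Vertical component: v_y = 78.3 sin 25.0° = 33.09 m/s.
For a projectile landing at launch height, time of flight is t = 2 v_y / g = 2 × 33.09 / 10 = 6.62 s.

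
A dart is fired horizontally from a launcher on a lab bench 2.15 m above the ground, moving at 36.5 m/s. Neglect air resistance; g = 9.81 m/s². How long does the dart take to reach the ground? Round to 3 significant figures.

The horizontal speed doesn't affect the fall. With v_y0 = 0, h = ½ g t².
t = √(2 × 2.15 / 9.81) = √0.4383 = 0.662 s.

0.662 s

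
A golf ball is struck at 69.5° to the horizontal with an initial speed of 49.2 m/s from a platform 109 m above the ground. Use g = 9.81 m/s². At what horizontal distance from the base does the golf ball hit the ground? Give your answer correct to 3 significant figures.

Components: v_x = 49.2 cos 69.5° = 17.23 m/s, v_y = 49.2 sin 69.5° = 46.08 m/s.
Vertical: 0 = 109 + 46.08 t − ½(9.81) t² ⇒ 4.905 t² − 46.08 t − 109 = 0.
t = [46.08 + √(2123 + 2139)] / 9.810 = 11.35 s.
Horizontal: R = v_x · t = 17.23 × 11.35 = 196 m.

196 m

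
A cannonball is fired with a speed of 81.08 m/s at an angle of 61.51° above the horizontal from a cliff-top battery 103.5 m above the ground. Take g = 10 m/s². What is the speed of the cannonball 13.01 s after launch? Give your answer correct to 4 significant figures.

70.41 m/s

v_x = 81.08 cos 61.51° = 38.676 m/s (constant).
v_y(t) = 81.08 sin 61.51° − g t = 71.261 − 10 × 13.01 = -58.839 m/s.
Speed = √(v_x² + v_y²) = √(1495.8 + 3462.0) = 70.41 m/s.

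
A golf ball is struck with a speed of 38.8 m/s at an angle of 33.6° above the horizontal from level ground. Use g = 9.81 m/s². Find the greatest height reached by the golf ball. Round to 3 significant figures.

23.5 m

Vertical component of launch velocity: v_y = 38.8 sin 33.6° = 21.47 m/s.
At the highest point the vertical velocity is zero, so v_y² = 2 g h_max.
h_max = (21.47)² / (2 × 9.81) = 461.0 / 19.62 = 23.5 m.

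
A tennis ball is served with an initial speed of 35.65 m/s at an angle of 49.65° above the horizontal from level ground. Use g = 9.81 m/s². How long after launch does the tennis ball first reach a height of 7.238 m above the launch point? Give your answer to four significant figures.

v_y0 = 35.65 sin 49.65° = 27.169 m/s.
Set y = v_y0 t − ½ g t² = 7.238: 4.905 t² − 27.169 t + 7.238 = 0.
t = [27.169 ± √(738.15 − 142.01)] / 9.81 = (27.169 ± 24.416) / 9.81, giving t = 0.2806 s or t = 5.258 s.
The tennis ball is on the way up at the first time, so t = 0.2806 s.

0.2806 s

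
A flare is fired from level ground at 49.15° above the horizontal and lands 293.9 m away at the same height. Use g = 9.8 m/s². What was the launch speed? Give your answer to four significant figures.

53.95 m/s

On level ground, R = v₀² sin(2θ) / g, so v₀ = √(R g / sin 2θ).
sin(2 × 49.15°) = 0.9895.
v₀ = √(293.9 × 9.8 / 0.9895) = √2910.8 = 53.95 m/s.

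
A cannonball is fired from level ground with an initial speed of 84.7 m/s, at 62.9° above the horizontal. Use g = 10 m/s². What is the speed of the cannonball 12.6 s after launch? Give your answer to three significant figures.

63.6 m/s

v_x = 84.7 cos 62.9° = 38.58 m/s (constant).
v_y(t) = 84.7 sin 62.9° − g t = 75.40 − 10 × 12.6 = -50.60 m/s.
Speed = √(v_x² + v_y²) = √(1488 + 2560) = 63.6 m/s.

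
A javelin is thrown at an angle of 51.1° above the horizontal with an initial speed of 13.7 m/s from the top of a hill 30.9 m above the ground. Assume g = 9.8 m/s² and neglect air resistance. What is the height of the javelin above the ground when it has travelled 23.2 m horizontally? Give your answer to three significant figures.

v_x = 13.7 cos 51.1° = 8.603 m/s, v_y0 = 13.7 sin 51.1° = 10.66 m/s.
Time to reach x = 23.2 m: t = x / v_x = 23.2 / 8.603 = 2.697 s.
y = 30.9 + v_y0 t − ½ g t² = 30.9 + 10.66×2.697 − 4.900×2.697² = 24.0 m.

24.0 m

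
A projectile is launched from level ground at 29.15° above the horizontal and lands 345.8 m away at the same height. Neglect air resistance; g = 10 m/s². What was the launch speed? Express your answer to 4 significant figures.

63.75 m/s

On level ground, R = v₀² sin(2θ) / g, so v₀ = √(R g / sin 2θ).
sin(2 × 29.15°) = 0.8508.
v₀ = √(345.8 × 10 / 0.8508) = √4064.4 = 63.75 m/s.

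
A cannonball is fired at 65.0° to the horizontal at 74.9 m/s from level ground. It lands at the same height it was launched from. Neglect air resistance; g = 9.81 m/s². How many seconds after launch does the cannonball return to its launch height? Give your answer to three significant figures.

Vertical component: v_y = 74.9 sin 65.0° = 67.88 m/s.
For a projectile landing at launch height, time of flight is t = 2 v_y / g = 2 × 67.88 / 9.81 = 13.8 s.

13.8 s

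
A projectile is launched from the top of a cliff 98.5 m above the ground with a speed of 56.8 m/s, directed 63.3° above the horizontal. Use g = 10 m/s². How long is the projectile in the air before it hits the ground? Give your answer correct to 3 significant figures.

Vertical component: v_y = 56.8 sin 63.3° = 50.74 m/s.
Taking up as positive with launch at y = 98.5 m, landing at y = 0: 0 = 98.5 + 50.74 t − ½(10) t².
Solving 5.000 t² − 50.74 t − 98.5 = 0 gives t = [50.74 + √(50.74² + 4·5.000·98.5)] / 10.00 = 11.8 s.

11.8 s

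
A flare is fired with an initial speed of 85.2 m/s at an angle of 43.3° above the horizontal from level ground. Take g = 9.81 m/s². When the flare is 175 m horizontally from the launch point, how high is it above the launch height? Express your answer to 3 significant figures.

126 m

v_x = 85.2 cos 43.3° = 62.01 m/s, v_y0 = 85.2 sin 43.3° = 58.43 m/s.
Time to reach x = 175 m: t = x / v_x = 175 / 62.01 = 2.822 s.
y = v_y0 t − ½ g t² = 58.43×2.822 − 4.905×2.822² = 126 m.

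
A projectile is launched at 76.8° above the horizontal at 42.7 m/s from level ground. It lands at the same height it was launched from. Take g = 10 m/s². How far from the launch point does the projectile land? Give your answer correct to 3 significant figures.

81.1 m

For level ground, R = v₀² sin(2θ) / g.
sin(2 × 76.8°) = sin 153.6° = 0.4446.
R = (42.7)² × 0.4446 / 10 = 81.1 m.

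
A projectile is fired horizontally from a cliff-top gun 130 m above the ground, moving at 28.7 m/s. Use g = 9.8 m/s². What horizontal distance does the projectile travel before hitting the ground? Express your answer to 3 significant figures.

Initial vertical velocity is zero, so the fall time comes from h = ½ g t²: t = √(2 × 130 / 9.8) = 5.151 s.
Horizontal motion is uniform at 28.7 m/s, so x = 28.7 × 5.151 = 148 m.

148 m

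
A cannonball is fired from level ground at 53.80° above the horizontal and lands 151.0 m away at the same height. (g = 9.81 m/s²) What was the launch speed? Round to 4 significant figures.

On level ground, R = v₀² sin(2θ) / g, so v₀ = √(R g / sin 2θ).
sin(2 × 53.80°) = 0.9532.
v₀ = √(151.0 × 9.81 / 0.9532) = √1554.0 = 39.42 m/s.

39.42 m/s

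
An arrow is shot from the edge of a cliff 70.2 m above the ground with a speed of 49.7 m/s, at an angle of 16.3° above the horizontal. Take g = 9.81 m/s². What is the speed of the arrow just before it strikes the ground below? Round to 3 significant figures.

v_x = 49.7 cos 16.3° = 47.70 m/s is unchanged throughout.
For the vertical component, v_y² = v_y0² + 2 g h = (13.95)² + 2×9.81×70.2 = 1572, so |v_y| = 39.65 m/s.
Impact speed = √(v_x² + v_y²) = √(2275 + 1572) = 62.0 m/s.

62.0 m/s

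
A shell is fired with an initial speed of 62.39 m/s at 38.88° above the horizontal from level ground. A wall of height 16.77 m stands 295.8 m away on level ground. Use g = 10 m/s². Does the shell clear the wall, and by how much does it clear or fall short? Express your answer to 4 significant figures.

Yes — it clears the wall by 36.28 m.

v_x = 62.39 cos 38.88° = 48.568 m/s; v_y0 = 62.39 sin 38.88° = 39.162 m/s.
Time to reach the wall: t = 295.8 / 48.568 = 6.0904 s.
Height at that point: y = 39.162×6.0904 − 5.000×6.0904² = 53.047 m.
That is 53.047 − 16.77 = 36.28 m above the top of the wall, so the shell clears it.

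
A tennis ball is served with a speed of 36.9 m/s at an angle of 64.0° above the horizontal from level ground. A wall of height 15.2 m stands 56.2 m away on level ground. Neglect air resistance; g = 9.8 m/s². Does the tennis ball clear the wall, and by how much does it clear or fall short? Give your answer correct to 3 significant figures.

Yes — it clears the wall by 40.9 m.

v_x = 36.9 cos 64.0° = 16.18 m/s; v_y0 = 36.9 sin 64.0° = 33.17 m/s.
Time to reach the wall: t = 56.2 / 16.18 = 3.473 s.
Height at that point: y = 33.17×3.473 − 4.900×3.473² = 56.10 m.
That is 56.10 − 15.2 = 40.9 m above the top of the wall, so the tennis ball clears it.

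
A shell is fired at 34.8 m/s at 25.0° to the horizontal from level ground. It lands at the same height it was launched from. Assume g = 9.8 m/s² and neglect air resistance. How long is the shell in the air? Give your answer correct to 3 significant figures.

3.00 s

Vertical component: v_y = 34.8 sin 25.0° = 14.71 m/s.
For a projectile landing at launch height, time of flight is t = 2 v_y / g = 2 × 14.71 / 9.8 = 3.00 s.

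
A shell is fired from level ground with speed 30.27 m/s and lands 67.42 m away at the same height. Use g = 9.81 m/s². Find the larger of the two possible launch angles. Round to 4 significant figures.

66.90°

Level-ground range: R = v₀² sin(2θ)/g ⇒ sin 2θ = R g / v₀² = 67.42×9.81/30.27² = 0.7218.
2θ = arcsin(0.7218) = 46.203° or 180° − 46.203° = 133.797°.
So θ = 23.10° or θ = 66.90°.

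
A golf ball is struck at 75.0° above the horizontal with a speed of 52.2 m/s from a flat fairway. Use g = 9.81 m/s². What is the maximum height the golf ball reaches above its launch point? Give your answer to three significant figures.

Vertical component of launch velocity: v_y = 52.2 sin 75.0° = 50.42 m/s.
At the highest point the vertical velocity is zero, so v_y² = 2 g h_max.
h_max = (50.42)² / (2 × 9.81) = 2542 / 19.62 = 130 m.

130 m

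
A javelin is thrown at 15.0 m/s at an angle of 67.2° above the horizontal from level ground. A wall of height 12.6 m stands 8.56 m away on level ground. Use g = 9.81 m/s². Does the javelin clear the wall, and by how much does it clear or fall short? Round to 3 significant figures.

v_x = 15.0 cos 67.2° = 5.813 m/s; v_y0 = 15.0 sin 67.2° = 13.83 m/s.
Time to reach the wall: t = 8.56 / 5.813 = 1.473 s.
Height at that point: y = 13.83×1.473 − 4.905×1.473² = 9.729 m.
That is 12.6 − 9.729 = 2.87 m below the top of the wall, so the javelin does not clear it.

No — it falls 2.87 m short of clearing the wall.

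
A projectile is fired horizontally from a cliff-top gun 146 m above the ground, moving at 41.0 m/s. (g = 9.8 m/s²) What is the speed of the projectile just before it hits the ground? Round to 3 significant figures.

Fall time: t = √(2 × 146 / 9.8) = 5.459 s.
At impact: v_x = 41.0 m/s (unchanged), v_y = g t = 9.8 × 5.459 = 53.50 m/s.
Speed = √(v_x² + v_y²) = √(1681 + 2862) = 67.4 m/s.

67.4 m/s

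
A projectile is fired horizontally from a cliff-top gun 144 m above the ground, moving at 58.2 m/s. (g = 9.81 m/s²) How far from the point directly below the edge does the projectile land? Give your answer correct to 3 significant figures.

315 m

Initial vertical velocity is zero, so the fall time comes from h = ½ g t²: t = √(2 × 144 / 9.81) = 5.418 s.
Horizontal motion is uniform at 58.2 m/s, so x = 58.2 × 5.418 = 315 m.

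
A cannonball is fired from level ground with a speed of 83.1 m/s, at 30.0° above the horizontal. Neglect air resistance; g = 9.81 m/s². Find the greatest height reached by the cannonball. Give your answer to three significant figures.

88.0 m

Vertical component of launch velocity: v_y = 83.1 sin 30.0° = 41.55 m/s.
At the highest point the vertical velocity is zero, so v_y² = 2 g h_max.
h_max = (41.55)² / (2 × 9.81) = 1726 / 19.62 = 88.0 m.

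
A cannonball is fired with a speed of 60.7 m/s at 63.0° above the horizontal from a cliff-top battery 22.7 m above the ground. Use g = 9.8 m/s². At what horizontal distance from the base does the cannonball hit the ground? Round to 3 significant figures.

Components: v_x = 60.7 cos 63.0° = 27.56 m/s, v_y = 60.7 sin 63.0° = 54.08 m/s.
Vertical: 0 = 22.7 + 54.08 t − ½(9.8) t² ⇒ 4.900 t² − 54.08 t − 22.7 = 0.
t = [54.08 + √(2925 + 444.9)] / 9.800 = 11.44 s.
Horizontal: R = v_x · t = 27.56 × 11.44 = 315 m.

315 m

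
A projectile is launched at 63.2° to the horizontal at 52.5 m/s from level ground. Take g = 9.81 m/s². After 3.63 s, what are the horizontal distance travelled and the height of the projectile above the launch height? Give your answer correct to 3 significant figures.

x = 85.9 m, y = 105 m

v_x = 52.5 cos 63.2° = 23.67 m/s; v_y0 = 52.5 sin 63.2° = 46.86 m/s.
x = v_x t = 23.67 × 3.63 = 85.9 m.
y = v_y0 t − ½ g t² = 46.86×3.63 − 4.905×3.63² = 105 m.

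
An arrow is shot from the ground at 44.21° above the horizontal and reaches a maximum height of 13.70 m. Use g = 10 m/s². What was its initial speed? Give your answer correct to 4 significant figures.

23.74 m/s

At maximum height v_y = 0, so (v₀ sin θ)² = 2 g H.
v₀ sin 44.21° = √(2 × 10 × 13.70) = 16.553 m/s.
v₀ = 16.553 / sin 44.21° = 16.553 / 0.6973 = 23.74 m/s.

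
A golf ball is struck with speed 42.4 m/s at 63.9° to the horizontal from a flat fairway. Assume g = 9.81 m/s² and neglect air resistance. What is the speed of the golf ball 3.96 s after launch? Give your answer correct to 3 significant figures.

v_x = 42.4 cos 63.9° = 18.65 m/s (constant).
v_y(t) = 42.4 sin 63.9° − g t = 38.08 − 9.81 × 3.96 = -0.7676 m/s.
Speed = √(v_x² + v_y²) = √(347.8 + 0.5892) = 18.7 m/s.

18.7 m/s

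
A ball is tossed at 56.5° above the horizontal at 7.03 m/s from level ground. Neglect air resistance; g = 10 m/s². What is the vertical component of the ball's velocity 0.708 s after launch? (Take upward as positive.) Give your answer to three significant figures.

Initial vertical component: v_y0 = 7.03 sin 56.5° = 5.862 m/s.
v_y(t) = v_y0 − g t = 5.862 − 10 × 0.708 = -1.22 m/s.

-1.22 m/s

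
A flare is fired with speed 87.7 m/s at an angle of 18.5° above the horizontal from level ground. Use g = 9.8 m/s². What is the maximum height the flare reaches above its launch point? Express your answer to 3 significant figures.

Vertical component of launch velocity: v_y = 87.7 sin 18.5° = 27.83 m/s.
At the highest point the vertical velocity is zero, so v_y² = 2 g h_max.
h_max = (27.83)² / (2 × 9.8) = 774.5 / 19.60 = 39.5 m.

39.5 m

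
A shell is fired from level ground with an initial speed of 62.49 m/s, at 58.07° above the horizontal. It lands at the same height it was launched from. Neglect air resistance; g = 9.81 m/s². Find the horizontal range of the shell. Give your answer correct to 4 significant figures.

For level ground, R = v₀² sin(2θ) / g.
sin(2 × 58.07°) = sin 116.14° = 0.8977.
R = (62.49)² × 0.8977 / 9.81 = 357.3 m.

357.3 m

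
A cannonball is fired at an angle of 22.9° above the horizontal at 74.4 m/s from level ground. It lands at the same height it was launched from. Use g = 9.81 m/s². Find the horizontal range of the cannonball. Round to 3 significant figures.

For level ground, R = v₀² sin(2θ) / g.
sin(2 × 22.9°) = sin 45.80° = 0.7169.
R = (74.4)² × 0.7169 / 9.81 = 405 m.

405 m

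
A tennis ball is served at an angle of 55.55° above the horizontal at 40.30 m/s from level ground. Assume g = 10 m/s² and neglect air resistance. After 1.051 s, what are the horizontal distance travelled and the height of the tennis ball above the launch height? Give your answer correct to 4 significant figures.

v_x = 40.30 cos 55.55° = 22.797 m/s; v_y0 = 40.30 sin 55.55° = 33.232 m/s.
x = v_x t = 22.797 × 1.051 = 23.96 m.
y = v_y0 t − ½ g t² = 33.232×1.051 − 5.000×1.051² = 29.40 m.

x = 23.96 m, y = 29.40 m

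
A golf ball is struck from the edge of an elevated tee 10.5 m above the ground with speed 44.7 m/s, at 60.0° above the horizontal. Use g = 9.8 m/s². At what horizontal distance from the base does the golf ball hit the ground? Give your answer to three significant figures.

Components: v_x = 44.7 cos 60.0° = 22.35 m/s, v_y = 44.7 sin 60.0° = 38.71 m/s.
Vertical: 0 = 10.5 + 38.71 t − ½(9.8) t² ⇒ 4.900 t² − 38.71 t − 10.5 = 0.
t = [38.71 + √(1498 + 205.8)] / 9.800 = 8.162 s.
Horizontal: R = v_x · t = 22.35 × 8.162 = 182 m.

182 m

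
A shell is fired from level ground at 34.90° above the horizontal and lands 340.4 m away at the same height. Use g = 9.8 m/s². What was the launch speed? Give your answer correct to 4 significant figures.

On level ground, R = v₀² sin(2θ) / g, so v₀ = √(R g / sin 2θ).
sin(2 × 34.90°) = 0.9385.
v₀ = √(340.4 × 9.8 / 0.9385) = √3554.5 = 59.62 m/s.

59.62 m/s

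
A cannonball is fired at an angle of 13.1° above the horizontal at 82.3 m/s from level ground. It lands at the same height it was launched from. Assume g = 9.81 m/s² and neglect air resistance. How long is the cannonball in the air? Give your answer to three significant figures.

Vertical component: v_y = 82.3 sin 13.1° = 18.65 m/s.
For a projectile landing at launch height, time of flight is t = 2 v_y / g = 2 × 18.65 / 9.81 = 3.80 s.

3.80 s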